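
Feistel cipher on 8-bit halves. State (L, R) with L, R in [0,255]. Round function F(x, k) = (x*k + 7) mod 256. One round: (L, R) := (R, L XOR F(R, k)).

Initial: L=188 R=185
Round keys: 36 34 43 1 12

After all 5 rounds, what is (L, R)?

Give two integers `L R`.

Answer: 207 167

Derivation:
Round 1 (k=36): L=185 R=183
Round 2 (k=34): L=183 R=236
Round 3 (k=43): L=236 R=28
Round 4 (k=1): L=28 R=207
Round 5 (k=12): L=207 R=167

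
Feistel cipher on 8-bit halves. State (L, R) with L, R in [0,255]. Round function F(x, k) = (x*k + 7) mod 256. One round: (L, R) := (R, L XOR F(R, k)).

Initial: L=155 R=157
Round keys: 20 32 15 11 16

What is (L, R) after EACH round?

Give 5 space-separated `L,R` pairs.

Answer: 157,208 208,154 154,221 221,28 28,26

Derivation:
Round 1 (k=20): L=157 R=208
Round 2 (k=32): L=208 R=154
Round 3 (k=15): L=154 R=221
Round 4 (k=11): L=221 R=28
Round 5 (k=16): L=28 R=26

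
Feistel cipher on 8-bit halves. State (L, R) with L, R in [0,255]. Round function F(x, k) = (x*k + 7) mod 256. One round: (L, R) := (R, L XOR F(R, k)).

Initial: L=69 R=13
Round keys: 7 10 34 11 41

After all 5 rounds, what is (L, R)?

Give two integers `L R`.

Answer: 231 38

Derivation:
Round 1 (k=7): L=13 R=39
Round 2 (k=10): L=39 R=128
Round 3 (k=34): L=128 R=32
Round 4 (k=11): L=32 R=231
Round 5 (k=41): L=231 R=38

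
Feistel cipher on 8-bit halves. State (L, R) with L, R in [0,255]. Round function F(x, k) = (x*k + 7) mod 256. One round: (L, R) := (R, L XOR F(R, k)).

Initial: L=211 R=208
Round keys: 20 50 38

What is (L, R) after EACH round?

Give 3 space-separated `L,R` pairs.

Round 1 (k=20): L=208 R=148
Round 2 (k=50): L=148 R=63
Round 3 (k=38): L=63 R=245

Answer: 208,148 148,63 63,245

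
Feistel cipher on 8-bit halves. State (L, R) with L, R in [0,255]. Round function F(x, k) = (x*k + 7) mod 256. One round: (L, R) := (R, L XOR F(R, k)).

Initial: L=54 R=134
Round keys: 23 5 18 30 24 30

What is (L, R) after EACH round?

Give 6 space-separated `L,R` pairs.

Answer: 134,39 39,76 76,120 120,91 91,247 247,162

Derivation:
Round 1 (k=23): L=134 R=39
Round 2 (k=5): L=39 R=76
Round 3 (k=18): L=76 R=120
Round 4 (k=30): L=120 R=91
Round 5 (k=24): L=91 R=247
Round 6 (k=30): L=247 R=162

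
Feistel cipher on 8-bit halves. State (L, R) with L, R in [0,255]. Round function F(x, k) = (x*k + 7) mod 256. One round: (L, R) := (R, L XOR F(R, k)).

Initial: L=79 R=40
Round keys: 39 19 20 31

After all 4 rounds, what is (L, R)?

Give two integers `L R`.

Answer: 35 155

Derivation:
Round 1 (k=39): L=40 R=80
Round 2 (k=19): L=80 R=223
Round 3 (k=20): L=223 R=35
Round 4 (k=31): L=35 R=155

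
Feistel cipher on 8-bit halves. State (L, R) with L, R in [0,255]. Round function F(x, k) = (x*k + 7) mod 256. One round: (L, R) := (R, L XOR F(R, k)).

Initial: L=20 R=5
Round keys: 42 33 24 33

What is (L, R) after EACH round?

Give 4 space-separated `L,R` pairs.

Answer: 5,205 205,113 113,82 82,232

Derivation:
Round 1 (k=42): L=5 R=205
Round 2 (k=33): L=205 R=113
Round 3 (k=24): L=113 R=82
Round 4 (k=33): L=82 R=232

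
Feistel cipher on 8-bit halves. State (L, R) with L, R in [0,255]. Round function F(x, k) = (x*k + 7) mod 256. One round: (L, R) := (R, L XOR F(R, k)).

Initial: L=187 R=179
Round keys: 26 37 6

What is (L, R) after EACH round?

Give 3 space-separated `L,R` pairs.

Round 1 (k=26): L=179 R=142
Round 2 (k=37): L=142 R=62
Round 3 (k=6): L=62 R=245

Answer: 179,142 142,62 62,245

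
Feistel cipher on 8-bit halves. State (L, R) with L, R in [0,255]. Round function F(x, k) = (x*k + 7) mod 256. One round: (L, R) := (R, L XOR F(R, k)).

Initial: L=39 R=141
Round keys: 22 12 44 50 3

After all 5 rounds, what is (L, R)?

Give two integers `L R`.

Round 1 (k=22): L=141 R=2
Round 2 (k=12): L=2 R=146
Round 3 (k=44): L=146 R=29
Round 4 (k=50): L=29 R=35
Round 5 (k=3): L=35 R=109

Answer: 35 109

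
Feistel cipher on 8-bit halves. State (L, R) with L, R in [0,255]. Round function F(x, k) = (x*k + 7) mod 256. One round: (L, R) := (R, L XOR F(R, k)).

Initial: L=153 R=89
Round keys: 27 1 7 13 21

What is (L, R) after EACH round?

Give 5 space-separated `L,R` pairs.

Answer: 89,243 243,163 163,143 143,233 233,171

Derivation:
Round 1 (k=27): L=89 R=243
Round 2 (k=1): L=243 R=163
Round 3 (k=7): L=163 R=143
Round 4 (k=13): L=143 R=233
Round 5 (k=21): L=233 R=171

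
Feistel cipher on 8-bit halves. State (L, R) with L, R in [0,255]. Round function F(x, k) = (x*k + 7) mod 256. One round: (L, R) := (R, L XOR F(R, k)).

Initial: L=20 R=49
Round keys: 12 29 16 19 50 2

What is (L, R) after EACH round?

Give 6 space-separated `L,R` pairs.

Round 1 (k=12): L=49 R=71
Round 2 (k=29): L=71 R=35
Round 3 (k=16): L=35 R=112
Round 4 (k=19): L=112 R=116
Round 5 (k=50): L=116 R=223
Round 6 (k=2): L=223 R=177

Answer: 49,71 71,35 35,112 112,116 116,223 223,177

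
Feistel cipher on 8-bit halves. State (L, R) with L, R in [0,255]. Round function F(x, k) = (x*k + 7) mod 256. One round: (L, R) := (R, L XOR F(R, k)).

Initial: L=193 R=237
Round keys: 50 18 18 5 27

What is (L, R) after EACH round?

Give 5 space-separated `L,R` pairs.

Answer: 237,144 144,202 202,171 171,148 148,8

Derivation:
Round 1 (k=50): L=237 R=144
Round 2 (k=18): L=144 R=202
Round 3 (k=18): L=202 R=171
Round 4 (k=5): L=171 R=148
Round 5 (k=27): L=148 R=8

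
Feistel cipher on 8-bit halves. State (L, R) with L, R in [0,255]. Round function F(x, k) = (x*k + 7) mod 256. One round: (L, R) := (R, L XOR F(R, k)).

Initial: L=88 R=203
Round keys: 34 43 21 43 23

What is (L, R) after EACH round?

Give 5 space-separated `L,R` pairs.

Answer: 203,165 165,117 117,5 5,171 171,97

Derivation:
Round 1 (k=34): L=203 R=165
Round 2 (k=43): L=165 R=117
Round 3 (k=21): L=117 R=5
Round 4 (k=43): L=5 R=171
Round 5 (k=23): L=171 R=97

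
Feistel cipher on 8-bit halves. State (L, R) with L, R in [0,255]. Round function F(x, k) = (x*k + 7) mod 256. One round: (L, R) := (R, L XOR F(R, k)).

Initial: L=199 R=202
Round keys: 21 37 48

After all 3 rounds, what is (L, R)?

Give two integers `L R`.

Answer: 87 9

Derivation:
Round 1 (k=21): L=202 R=94
Round 2 (k=37): L=94 R=87
Round 3 (k=48): L=87 R=9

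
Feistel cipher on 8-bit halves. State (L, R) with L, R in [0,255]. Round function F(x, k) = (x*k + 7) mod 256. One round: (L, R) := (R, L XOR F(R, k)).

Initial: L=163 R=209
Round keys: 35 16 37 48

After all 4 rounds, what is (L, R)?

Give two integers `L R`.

Round 1 (k=35): L=209 R=57
Round 2 (k=16): L=57 R=70
Round 3 (k=37): L=70 R=28
Round 4 (k=48): L=28 R=1

Answer: 28 1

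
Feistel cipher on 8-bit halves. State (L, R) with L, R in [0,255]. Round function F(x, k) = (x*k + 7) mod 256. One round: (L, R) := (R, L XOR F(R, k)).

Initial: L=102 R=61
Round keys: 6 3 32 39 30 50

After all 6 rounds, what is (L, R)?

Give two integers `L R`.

Round 1 (k=6): L=61 R=19
Round 2 (k=3): L=19 R=125
Round 3 (k=32): L=125 R=180
Round 4 (k=39): L=180 R=14
Round 5 (k=30): L=14 R=31
Round 6 (k=50): L=31 R=27

Answer: 31 27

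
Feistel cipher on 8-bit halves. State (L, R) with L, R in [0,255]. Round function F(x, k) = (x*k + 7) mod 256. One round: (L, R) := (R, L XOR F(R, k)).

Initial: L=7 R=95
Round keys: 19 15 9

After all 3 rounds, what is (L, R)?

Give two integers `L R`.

Round 1 (k=19): L=95 R=19
Round 2 (k=15): L=19 R=123
Round 3 (k=9): L=123 R=73

Answer: 123 73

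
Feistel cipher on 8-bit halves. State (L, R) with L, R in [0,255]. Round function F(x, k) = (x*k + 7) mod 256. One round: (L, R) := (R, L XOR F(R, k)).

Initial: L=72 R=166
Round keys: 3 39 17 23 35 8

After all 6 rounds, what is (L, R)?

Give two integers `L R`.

Answer: 84 22

Derivation:
Round 1 (k=3): L=166 R=177
Round 2 (k=39): L=177 R=88
Round 3 (k=17): L=88 R=110
Round 4 (k=23): L=110 R=177
Round 5 (k=35): L=177 R=84
Round 6 (k=8): L=84 R=22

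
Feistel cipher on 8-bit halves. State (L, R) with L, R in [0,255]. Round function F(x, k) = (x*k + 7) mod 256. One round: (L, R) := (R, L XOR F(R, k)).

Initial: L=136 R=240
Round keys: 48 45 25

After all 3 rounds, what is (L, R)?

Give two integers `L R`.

Answer: 218 222

Derivation:
Round 1 (k=48): L=240 R=143
Round 2 (k=45): L=143 R=218
Round 3 (k=25): L=218 R=222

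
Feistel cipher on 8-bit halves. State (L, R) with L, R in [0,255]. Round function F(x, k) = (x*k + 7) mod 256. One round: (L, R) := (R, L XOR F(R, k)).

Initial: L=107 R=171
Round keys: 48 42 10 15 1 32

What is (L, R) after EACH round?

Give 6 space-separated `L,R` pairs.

Round 1 (k=48): L=171 R=124
Round 2 (k=42): L=124 R=244
Round 3 (k=10): L=244 R=243
Round 4 (k=15): L=243 R=176
Round 5 (k=1): L=176 R=68
Round 6 (k=32): L=68 R=55

Answer: 171,124 124,244 244,243 243,176 176,68 68,55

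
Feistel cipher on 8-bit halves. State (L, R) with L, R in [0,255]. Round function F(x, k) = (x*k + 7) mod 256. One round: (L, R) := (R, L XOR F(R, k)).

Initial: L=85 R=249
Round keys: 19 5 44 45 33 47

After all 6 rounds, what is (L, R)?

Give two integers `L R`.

Answer: 171 156

Derivation:
Round 1 (k=19): L=249 R=215
Round 2 (k=5): L=215 R=195
Round 3 (k=44): L=195 R=92
Round 4 (k=45): L=92 R=240
Round 5 (k=33): L=240 R=171
Round 6 (k=47): L=171 R=156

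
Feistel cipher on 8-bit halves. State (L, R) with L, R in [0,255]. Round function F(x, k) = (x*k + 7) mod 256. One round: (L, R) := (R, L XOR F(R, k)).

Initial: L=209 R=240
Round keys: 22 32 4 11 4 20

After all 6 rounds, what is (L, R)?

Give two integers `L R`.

Answer: 254 134

Derivation:
Round 1 (k=22): L=240 R=118
Round 2 (k=32): L=118 R=55
Round 3 (k=4): L=55 R=149
Round 4 (k=11): L=149 R=89
Round 5 (k=4): L=89 R=254
Round 6 (k=20): L=254 R=134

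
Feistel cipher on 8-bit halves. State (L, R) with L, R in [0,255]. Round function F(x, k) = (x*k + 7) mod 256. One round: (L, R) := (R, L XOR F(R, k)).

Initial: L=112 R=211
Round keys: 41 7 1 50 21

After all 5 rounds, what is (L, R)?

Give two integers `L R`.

Answer: 83 217

Derivation:
Round 1 (k=41): L=211 R=162
Round 2 (k=7): L=162 R=166
Round 3 (k=1): L=166 R=15
Round 4 (k=50): L=15 R=83
Round 5 (k=21): L=83 R=217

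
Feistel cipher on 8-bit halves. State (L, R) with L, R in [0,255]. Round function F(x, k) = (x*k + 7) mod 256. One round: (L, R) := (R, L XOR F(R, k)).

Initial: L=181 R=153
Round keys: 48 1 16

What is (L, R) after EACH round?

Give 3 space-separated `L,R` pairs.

Answer: 153,2 2,144 144,5

Derivation:
Round 1 (k=48): L=153 R=2
Round 2 (k=1): L=2 R=144
Round 3 (k=16): L=144 R=5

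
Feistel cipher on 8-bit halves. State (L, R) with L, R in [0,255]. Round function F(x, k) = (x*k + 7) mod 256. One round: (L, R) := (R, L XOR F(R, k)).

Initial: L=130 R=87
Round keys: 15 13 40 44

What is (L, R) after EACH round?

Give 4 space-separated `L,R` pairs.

Round 1 (k=15): L=87 R=162
Round 2 (k=13): L=162 R=22
Round 3 (k=40): L=22 R=213
Round 4 (k=44): L=213 R=181

Answer: 87,162 162,22 22,213 213,181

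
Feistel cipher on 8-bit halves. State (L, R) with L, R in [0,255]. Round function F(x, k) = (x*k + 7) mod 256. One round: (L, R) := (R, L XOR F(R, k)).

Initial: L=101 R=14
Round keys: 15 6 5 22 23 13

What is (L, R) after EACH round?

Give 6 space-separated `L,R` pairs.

Answer: 14,188 188,97 97,80 80,134 134,65 65,210

Derivation:
Round 1 (k=15): L=14 R=188
Round 2 (k=6): L=188 R=97
Round 3 (k=5): L=97 R=80
Round 4 (k=22): L=80 R=134
Round 5 (k=23): L=134 R=65
Round 6 (k=13): L=65 R=210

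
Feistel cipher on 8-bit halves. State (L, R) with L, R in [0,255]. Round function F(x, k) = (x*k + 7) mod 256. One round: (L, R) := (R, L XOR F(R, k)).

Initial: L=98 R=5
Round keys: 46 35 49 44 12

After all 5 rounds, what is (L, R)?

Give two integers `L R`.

Round 1 (k=46): L=5 R=143
Round 2 (k=35): L=143 R=145
Round 3 (k=49): L=145 R=71
Round 4 (k=44): L=71 R=170
Round 5 (k=12): L=170 R=184

Answer: 170 184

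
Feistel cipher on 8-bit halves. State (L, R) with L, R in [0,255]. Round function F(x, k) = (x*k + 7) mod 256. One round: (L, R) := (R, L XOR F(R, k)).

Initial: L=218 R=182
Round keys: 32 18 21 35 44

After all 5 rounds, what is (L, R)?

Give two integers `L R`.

Answer: 123 140

Derivation:
Round 1 (k=32): L=182 R=29
Round 2 (k=18): L=29 R=167
Round 3 (k=21): L=167 R=167
Round 4 (k=35): L=167 R=123
Round 5 (k=44): L=123 R=140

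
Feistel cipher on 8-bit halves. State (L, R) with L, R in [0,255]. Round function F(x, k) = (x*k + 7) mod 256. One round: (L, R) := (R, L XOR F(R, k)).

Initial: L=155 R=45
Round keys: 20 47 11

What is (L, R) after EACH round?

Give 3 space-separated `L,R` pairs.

Round 1 (k=20): L=45 R=16
Round 2 (k=47): L=16 R=218
Round 3 (k=11): L=218 R=117

Answer: 45,16 16,218 218,117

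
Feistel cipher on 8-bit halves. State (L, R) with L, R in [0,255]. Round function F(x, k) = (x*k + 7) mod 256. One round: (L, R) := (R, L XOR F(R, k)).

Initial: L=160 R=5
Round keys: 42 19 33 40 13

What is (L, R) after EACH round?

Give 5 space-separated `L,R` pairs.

Round 1 (k=42): L=5 R=121
Round 2 (k=19): L=121 R=7
Round 3 (k=33): L=7 R=151
Round 4 (k=40): L=151 R=152
Round 5 (k=13): L=152 R=40

Answer: 5,121 121,7 7,151 151,152 152,40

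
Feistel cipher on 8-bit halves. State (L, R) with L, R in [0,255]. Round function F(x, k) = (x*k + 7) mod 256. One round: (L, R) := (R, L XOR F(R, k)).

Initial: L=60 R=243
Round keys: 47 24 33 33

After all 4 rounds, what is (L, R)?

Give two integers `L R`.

Round 1 (k=47): L=243 R=152
Round 2 (k=24): L=152 R=180
Round 3 (k=33): L=180 R=163
Round 4 (k=33): L=163 R=190

Answer: 163 190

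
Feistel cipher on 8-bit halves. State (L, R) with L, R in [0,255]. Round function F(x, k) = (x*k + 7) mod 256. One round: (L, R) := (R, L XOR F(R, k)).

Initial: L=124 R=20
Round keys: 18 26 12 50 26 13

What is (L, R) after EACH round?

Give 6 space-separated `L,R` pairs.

Answer: 20,19 19,225 225,128 128,230 230,227 227,104

Derivation:
Round 1 (k=18): L=20 R=19
Round 2 (k=26): L=19 R=225
Round 3 (k=12): L=225 R=128
Round 4 (k=50): L=128 R=230
Round 5 (k=26): L=230 R=227
Round 6 (k=13): L=227 R=104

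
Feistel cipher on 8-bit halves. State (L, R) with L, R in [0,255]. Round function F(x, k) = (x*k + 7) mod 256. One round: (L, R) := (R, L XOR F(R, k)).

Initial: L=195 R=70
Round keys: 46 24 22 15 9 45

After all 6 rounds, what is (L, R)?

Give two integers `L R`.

Round 1 (k=46): L=70 R=88
Round 2 (k=24): L=88 R=1
Round 3 (k=22): L=1 R=69
Round 4 (k=15): L=69 R=19
Round 5 (k=9): L=19 R=247
Round 6 (k=45): L=247 R=97

Answer: 247 97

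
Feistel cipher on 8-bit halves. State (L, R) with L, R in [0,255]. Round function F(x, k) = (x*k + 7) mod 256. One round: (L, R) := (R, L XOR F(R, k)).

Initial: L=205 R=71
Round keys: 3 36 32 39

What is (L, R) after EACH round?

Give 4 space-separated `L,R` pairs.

Round 1 (k=3): L=71 R=17
Round 2 (k=36): L=17 R=44
Round 3 (k=32): L=44 R=150
Round 4 (k=39): L=150 R=205

Answer: 71,17 17,44 44,150 150,205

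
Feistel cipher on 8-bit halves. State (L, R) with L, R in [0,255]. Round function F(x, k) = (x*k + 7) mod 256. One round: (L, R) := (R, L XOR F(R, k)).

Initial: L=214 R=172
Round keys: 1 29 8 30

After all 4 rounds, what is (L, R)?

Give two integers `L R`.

Answer: 194 23

Derivation:
Round 1 (k=1): L=172 R=101
Round 2 (k=29): L=101 R=212
Round 3 (k=8): L=212 R=194
Round 4 (k=30): L=194 R=23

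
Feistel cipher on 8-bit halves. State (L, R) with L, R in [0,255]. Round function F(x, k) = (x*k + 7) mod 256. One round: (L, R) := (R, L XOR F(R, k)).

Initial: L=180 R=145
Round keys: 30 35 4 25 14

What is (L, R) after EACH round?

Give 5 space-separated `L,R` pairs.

Round 1 (k=30): L=145 R=177
Round 2 (k=35): L=177 R=171
Round 3 (k=4): L=171 R=2
Round 4 (k=25): L=2 R=146
Round 5 (k=14): L=146 R=1

Answer: 145,177 177,171 171,2 2,146 146,1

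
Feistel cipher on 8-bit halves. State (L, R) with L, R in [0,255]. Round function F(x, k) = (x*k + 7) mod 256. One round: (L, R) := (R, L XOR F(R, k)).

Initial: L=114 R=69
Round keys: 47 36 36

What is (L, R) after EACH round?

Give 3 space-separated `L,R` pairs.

Answer: 69,192 192,66 66,143

Derivation:
Round 1 (k=47): L=69 R=192
Round 2 (k=36): L=192 R=66
Round 3 (k=36): L=66 R=143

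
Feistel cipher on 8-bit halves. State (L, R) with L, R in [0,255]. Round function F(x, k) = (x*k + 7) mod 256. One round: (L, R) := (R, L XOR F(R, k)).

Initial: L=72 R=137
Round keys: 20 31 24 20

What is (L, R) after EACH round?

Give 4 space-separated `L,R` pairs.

Round 1 (k=20): L=137 R=243
Round 2 (k=31): L=243 R=253
Round 3 (k=24): L=253 R=76
Round 4 (k=20): L=76 R=10

Answer: 137,243 243,253 253,76 76,10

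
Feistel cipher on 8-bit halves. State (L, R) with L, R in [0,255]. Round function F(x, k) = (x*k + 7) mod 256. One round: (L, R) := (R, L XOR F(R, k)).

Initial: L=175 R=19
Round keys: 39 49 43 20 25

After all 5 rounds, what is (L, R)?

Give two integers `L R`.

Round 1 (k=39): L=19 R=67
Round 2 (k=49): L=67 R=201
Round 3 (k=43): L=201 R=137
Round 4 (k=20): L=137 R=114
Round 5 (k=25): L=114 R=160

Answer: 114 160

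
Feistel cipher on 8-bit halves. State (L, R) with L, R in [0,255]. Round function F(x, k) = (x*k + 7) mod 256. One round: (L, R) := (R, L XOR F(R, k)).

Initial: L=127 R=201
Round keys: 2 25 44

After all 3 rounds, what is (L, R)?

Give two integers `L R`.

Answer: 180 17

Derivation:
Round 1 (k=2): L=201 R=230
Round 2 (k=25): L=230 R=180
Round 3 (k=44): L=180 R=17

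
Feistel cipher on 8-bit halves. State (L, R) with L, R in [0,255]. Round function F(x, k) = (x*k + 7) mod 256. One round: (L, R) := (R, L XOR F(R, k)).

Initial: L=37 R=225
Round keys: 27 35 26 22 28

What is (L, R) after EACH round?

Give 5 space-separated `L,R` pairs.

Answer: 225,231 231,125 125,94 94,102 102,113

Derivation:
Round 1 (k=27): L=225 R=231
Round 2 (k=35): L=231 R=125
Round 3 (k=26): L=125 R=94
Round 4 (k=22): L=94 R=102
Round 5 (k=28): L=102 R=113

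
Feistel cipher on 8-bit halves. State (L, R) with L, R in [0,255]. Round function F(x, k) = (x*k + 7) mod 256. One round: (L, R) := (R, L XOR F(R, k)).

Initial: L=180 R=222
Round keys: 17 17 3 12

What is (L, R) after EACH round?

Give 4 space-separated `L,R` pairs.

Round 1 (k=17): L=222 R=113
Round 2 (k=17): L=113 R=86
Round 3 (k=3): L=86 R=120
Round 4 (k=12): L=120 R=241

Answer: 222,113 113,86 86,120 120,241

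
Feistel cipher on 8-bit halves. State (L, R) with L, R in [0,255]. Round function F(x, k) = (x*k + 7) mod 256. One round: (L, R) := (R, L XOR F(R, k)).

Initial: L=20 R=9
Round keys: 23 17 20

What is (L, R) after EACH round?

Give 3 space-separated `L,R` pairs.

Answer: 9,194 194,224 224,69

Derivation:
Round 1 (k=23): L=9 R=194
Round 2 (k=17): L=194 R=224
Round 3 (k=20): L=224 R=69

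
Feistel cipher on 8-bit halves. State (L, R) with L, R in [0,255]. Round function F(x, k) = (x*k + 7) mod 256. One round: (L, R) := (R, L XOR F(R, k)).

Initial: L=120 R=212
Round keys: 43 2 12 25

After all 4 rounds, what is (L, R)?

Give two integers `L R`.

Round 1 (k=43): L=212 R=219
Round 2 (k=2): L=219 R=105
Round 3 (k=12): L=105 R=40
Round 4 (k=25): L=40 R=134

Answer: 40 134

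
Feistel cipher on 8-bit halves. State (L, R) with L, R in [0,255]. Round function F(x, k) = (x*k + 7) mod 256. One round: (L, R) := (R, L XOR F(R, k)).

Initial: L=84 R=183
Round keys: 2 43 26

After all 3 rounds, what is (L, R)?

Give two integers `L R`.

Round 1 (k=2): L=183 R=33
Round 2 (k=43): L=33 R=37
Round 3 (k=26): L=37 R=232

Answer: 37 232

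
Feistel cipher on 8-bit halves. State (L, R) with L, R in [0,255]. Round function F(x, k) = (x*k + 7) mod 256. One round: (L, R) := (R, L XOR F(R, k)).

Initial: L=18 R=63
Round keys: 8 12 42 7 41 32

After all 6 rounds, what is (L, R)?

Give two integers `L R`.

Answer: 90 126

Derivation:
Round 1 (k=8): L=63 R=237
Round 2 (k=12): L=237 R=28
Round 3 (k=42): L=28 R=114
Round 4 (k=7): L=114 R=57
Round 5 (k=41): L=57 R=90
Round 6 (k=32): L=90 R=126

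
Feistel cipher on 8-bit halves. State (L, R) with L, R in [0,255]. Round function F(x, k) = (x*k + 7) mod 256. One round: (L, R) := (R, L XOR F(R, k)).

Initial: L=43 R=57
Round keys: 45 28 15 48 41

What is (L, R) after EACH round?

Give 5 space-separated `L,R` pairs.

Answer: 57,39 39,114 114,146 146,21 21,246

Derivation:
Round 1 (k=45): L=57 R=39
Round 2 (k=28): L=39 R=114
Round 3 (k=15): L=114 R=146
Round 4 (k=48): L=146 R=21
Round 5 (k=41): L=21 R=246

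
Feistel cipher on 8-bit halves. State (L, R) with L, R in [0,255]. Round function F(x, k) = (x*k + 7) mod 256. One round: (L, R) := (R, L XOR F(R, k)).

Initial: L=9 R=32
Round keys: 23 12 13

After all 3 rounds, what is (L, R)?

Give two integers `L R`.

Answer: 15 36

Derivation:
Round 1 (k=23): L=32 R=238
Round 2 (k=12): L=238 R=15
Round 3 (k=13): L=15 R=36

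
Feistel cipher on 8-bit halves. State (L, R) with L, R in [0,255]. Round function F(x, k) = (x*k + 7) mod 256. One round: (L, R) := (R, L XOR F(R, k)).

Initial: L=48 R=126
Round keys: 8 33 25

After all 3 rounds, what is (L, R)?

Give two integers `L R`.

Answer: 208 144

Derivation:
Round 1 (k=8): L=126 R=199
Round 2 (k=33): L=199 R=208
Round 3 (k=25): L=208 R=144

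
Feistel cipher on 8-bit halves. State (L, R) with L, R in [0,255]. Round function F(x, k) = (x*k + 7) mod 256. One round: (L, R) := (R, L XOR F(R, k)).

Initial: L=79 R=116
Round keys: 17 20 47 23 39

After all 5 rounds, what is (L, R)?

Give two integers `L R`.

Answer: 36 67

Derivation:
Round 1 (k=17): L=116 R=244
Round 2 (k=20): L=244 R=99
Round 3 (k=47): L=99 R=192
Round 4 (k=23): L=192 R=36
Round 5 (k=39): L=36 R=67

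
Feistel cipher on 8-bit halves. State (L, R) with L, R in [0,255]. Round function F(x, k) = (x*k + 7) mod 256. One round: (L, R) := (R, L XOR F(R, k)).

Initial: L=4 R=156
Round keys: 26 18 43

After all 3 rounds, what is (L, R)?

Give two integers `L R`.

Round 1 (k=26): L=156 R=219
Round 2 (k=18): L=219 R=241
Round 3 (k=43): L=241 R=89

Answer: 241 89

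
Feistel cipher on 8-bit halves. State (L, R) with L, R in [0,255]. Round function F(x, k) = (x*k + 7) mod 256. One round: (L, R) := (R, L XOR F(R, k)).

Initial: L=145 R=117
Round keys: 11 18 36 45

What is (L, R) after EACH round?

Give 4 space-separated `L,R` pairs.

Answer: 117,159 159,64 64,152 152,255

Derivation:
Round 1 (k=11): L=117 R=159
Round 2 (k=18): L=159 R=64
Round 3 (k=36): L=64 R=152
Round 4 (k=45): L=152 R=255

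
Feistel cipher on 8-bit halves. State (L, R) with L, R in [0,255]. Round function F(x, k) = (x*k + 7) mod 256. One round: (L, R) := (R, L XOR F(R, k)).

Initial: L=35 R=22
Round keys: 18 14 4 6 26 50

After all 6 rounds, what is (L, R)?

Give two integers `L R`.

Answer: 140 7

Derivation:
Round 1 (k=18): L=22 R=176
Round 2 (k=14): L=176 R=177
Round 3 (k=4): L=177 R=123
Round 4 (k=6): L=123 R=88
Round 5 (k=26): L=88 R=140
Round 6 (k=50): L=140 R=7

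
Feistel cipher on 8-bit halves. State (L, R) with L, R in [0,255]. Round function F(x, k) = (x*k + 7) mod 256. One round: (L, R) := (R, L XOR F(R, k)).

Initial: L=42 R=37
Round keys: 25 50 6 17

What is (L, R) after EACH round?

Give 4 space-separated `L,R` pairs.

Answer: 37,142 142,230 230,229 229,218

Derivation:
Round 1 (k=25): L=37 R=142
Round 2 (k=50): L=142 R=230
Round 3 (k=6): L=230 R=229
Round 4 (k=17): L=229 R=218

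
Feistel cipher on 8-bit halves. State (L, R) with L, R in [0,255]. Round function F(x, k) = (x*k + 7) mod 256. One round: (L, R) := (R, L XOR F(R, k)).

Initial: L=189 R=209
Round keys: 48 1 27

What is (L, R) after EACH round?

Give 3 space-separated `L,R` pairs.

Answer: 209,138 138,64 64,77

Derivation:
Round 1 (k=48): L=209 R=138
Round 2 (k=1): L=138 R=64
Round 3 (k=27): L=64 R=77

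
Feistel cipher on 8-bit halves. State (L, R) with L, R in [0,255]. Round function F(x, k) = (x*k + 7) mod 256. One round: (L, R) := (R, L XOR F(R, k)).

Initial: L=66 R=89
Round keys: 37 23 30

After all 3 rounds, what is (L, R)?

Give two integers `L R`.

Round 1 (k=37): L=89 R=166
Round 2 (k=23): L=166 R=168
Round 3 (k=30): L=168 R=17

Answer: 168 17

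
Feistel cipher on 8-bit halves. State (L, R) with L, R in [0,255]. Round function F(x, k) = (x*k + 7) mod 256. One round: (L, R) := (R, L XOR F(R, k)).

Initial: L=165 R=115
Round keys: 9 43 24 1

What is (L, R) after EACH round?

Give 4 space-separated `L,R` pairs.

Round 1 (k=9): L=115 R=183
Round 2 (k=43): L=183 R=183
Round 3 (k=24): L=183 R=152
Round 4 (k=1): L=152 R=40

Answer: 115,183 183,183 183,152 152,40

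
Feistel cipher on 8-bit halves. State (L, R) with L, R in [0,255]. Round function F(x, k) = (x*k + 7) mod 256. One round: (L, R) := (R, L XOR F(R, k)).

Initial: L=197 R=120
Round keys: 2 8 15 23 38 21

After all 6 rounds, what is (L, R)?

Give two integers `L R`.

Round 1 (k=2): L=120 R=50
Round 2 (k=8): L=50 R=239
Round 3 (k=15): L=239 R=58
Round 4 (k=23): L=58 R=210
Round 5 (k=38): L=210 R=9
Round 6 (k=21): L=9 R=22

Answer: 9 22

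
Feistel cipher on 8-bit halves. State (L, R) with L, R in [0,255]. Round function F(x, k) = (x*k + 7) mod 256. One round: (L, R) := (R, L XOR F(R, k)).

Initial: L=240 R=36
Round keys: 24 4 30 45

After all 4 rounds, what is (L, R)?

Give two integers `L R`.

Round 1 (k=24): L=36 R=151
Round 2 (k=4): L=151 R=71
Round 3 (k=30): L=71 R=206
Round 4 (k=45): L=206 R=122

Answer: 206 122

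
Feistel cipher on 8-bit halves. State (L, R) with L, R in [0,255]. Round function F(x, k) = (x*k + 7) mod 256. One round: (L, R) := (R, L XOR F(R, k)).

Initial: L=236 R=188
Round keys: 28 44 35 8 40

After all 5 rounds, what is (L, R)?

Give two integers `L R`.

Answer: 40 144

Derivation:
Round 1 (k=28): L=188 R=123
Round 2 (k=44): L=123 R=151
Round 3 (k=35): L=151 R=215
Round 4 (k=8): L=215 R=40
Round 5 (k=40): L=40 R=144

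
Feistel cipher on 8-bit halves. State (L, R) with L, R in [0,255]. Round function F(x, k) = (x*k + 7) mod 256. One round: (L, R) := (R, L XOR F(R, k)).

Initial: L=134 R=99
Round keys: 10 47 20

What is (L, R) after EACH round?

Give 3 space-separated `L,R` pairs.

Answer: 99,99 99,87 87,176

Derivation:
Round 1 (k=10): L=99 R=99
Round 2 (k=47): L=99 R=87
Round 3 (k=20): L=87 R=176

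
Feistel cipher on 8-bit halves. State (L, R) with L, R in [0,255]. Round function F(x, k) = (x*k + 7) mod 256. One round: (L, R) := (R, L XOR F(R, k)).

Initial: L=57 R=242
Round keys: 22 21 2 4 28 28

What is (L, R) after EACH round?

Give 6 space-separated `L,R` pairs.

Answer: 242,234 234,203 203,119 119,40 40,16 16,239

Derivation:
Round 1 (k=22): L=242 R=234
Round 2 (k=21): L=234 R=203
Round 3 (k=2): L=203 R=119
Round 4 (k=4): L=119 R=40
Round 5 (k=28): L=40 R=16
Round 6 (k=28): L=16 R=239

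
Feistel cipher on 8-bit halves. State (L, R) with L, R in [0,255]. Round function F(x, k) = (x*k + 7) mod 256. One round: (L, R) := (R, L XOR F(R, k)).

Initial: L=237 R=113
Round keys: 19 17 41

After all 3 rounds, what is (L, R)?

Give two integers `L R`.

Round 1 (k=19): L=113 R=135
Round 2 (k=17): L=135 R=143
Round 3 (k=41): L=143 R=105

Answer: 143 105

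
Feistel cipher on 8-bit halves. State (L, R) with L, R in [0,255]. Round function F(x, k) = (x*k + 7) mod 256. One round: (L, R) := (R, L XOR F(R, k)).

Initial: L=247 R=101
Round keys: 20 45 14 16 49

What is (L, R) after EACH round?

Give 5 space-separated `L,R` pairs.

Round 1 (k=20): L=101 R=28
Round 2 (k=45): L=28 R=150
Round 3 (k=14): L=150 R=39
Round 4 (k=16): L=39 R=225
Round 5 (k=49): L=225 R=63

Answer: 101,28 28,150 150,39 39,225 225,63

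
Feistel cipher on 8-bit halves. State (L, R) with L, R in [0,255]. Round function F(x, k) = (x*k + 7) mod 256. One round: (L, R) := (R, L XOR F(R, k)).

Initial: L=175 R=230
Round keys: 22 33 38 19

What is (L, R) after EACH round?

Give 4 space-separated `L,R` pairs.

Answer: 230,100 100,13 13,145 145,199

Derivation:
Round 1 (k=22): L=230 R=100
Round 2 (k=33): L=100 R=13
Round 3 (k=38): L=13 R=145
Round 4 (k=19): L=145 R=199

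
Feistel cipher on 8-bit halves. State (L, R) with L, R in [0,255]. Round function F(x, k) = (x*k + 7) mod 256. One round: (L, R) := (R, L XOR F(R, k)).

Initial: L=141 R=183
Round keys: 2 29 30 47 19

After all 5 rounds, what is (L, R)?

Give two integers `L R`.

Round 1 (k=2): L=183 R=248
Round 2 (k=29): L=248 R=168
Round 3 (k=30): L=168 R=79
Round 4 (k=47): L=79 R=32
Round 5 (k=19): L=32 R=40

Answer: 32 40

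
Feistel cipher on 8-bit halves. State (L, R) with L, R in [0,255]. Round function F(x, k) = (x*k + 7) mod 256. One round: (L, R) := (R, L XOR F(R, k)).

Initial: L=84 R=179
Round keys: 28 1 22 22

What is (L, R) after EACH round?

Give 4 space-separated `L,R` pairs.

Answer: 179,207 207,101 101,122 122,230

Derivation:
Round 1 (k=28): L=179 R=207
Round 2 (k=1): L=207 R=101
Round 3 (k=22): L=101 R=122
Round 4 (k=22): L=122 R=230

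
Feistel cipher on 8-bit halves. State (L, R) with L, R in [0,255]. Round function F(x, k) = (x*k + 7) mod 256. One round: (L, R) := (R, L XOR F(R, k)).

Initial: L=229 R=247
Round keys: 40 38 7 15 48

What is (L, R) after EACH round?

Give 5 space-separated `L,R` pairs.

Answer: 247,122 122,212 212,169 169,58 58,78

Derivation:
Round 1 (k=40): L=247 R=122
Round 2 (k=38): L=122 R=212
Round 3 (k=7): L=212 R=169
Round 4 (k=15): L=169 R=58
Round 5 (k=48): L=58 R=78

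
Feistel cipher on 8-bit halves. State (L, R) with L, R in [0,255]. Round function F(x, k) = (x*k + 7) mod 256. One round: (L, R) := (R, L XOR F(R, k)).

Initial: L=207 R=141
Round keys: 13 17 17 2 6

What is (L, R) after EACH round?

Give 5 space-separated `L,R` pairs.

Answer: 141,255 255,123 123,205 205,218 218,238

Derivation:
Round 1 (k=13): L=141 R=255
Round 2 (k=17): L=255 R=123
Round 3 (k=17): L=123 R=205
Round 4 (k=2): L=205 R=218
Round 5 (k=6): L=218 R=238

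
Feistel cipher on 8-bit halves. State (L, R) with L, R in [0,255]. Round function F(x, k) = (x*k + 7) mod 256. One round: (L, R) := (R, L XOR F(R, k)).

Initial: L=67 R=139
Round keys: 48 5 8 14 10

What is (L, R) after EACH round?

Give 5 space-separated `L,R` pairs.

Answer: 139,84 84,32 32,83 83,177 177,162

Derivation:
Round 1 (k=48): L=139 R=84
Round 2 (k=5): L=84 R=32
Round 3 (k=8): L=32 R=83
Round 4 (k=14): L=83 R=177
Round 5 (k=10): L=177 R=162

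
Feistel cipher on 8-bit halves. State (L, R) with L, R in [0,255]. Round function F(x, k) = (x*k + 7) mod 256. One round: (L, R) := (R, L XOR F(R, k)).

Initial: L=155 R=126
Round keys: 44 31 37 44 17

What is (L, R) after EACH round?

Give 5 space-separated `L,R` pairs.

Answer: 126,52 52,45 45,188 188,122 122,157

Derivation:
Round 1 (k=44): L=126 R=52
Round 2 (k=31): L=52 R=45
Round 3 (k=37): L=45 R=188
Round 4 (k=44): L=188 R=122
Round 5 (k=17): L=122 R=157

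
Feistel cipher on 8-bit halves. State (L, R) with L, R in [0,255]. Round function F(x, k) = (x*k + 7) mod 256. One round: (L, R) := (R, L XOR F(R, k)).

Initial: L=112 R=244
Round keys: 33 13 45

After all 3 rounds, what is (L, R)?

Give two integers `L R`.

Round 1 (k=33): L=244 R=11
Round 2 (k=13): L=11 R=98
Round 3 (k=45): L=98 R=74

Answer: 98 74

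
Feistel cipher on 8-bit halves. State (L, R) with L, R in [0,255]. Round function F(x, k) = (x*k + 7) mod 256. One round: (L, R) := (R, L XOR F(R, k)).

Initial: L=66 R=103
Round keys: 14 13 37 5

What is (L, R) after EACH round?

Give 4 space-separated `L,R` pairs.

Round 1 (k=14): L=103 R=235
Round 2 (k=13): L=235 R=145
Round 3 (k=37): L=145 R=23
Round 4 (k=5): L=23 R=235

Answer: 103,235 235,145 145,23 23,235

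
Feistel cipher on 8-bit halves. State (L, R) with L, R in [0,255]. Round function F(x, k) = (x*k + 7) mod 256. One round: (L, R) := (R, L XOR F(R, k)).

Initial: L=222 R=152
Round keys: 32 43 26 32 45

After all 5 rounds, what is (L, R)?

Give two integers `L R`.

Answer: 165 42

Derivation:
Round 1 (k=32): L=152 R=217
Round 2 (k=43): L=217 R=226
Round 3 (k=26): L=226 R=34
Round 4 (k=32): L=34 R=165
Round 5 (k=45): L=165 R=42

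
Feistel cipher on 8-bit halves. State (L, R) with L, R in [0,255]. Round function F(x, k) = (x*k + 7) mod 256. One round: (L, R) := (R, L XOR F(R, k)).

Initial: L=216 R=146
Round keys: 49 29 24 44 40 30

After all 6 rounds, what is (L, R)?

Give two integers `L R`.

Answer: 217 108

Derivation:
Round 1 (k=49): L=146 R=33
Round 2 (k=29): L=33 R=86
Round 3 (k=24): L=86 R=54
Round 4 (k=44): L=54 R=25
Round 5 (k=40): L=25 R=217
Round 6 (k=30): L=217 R=108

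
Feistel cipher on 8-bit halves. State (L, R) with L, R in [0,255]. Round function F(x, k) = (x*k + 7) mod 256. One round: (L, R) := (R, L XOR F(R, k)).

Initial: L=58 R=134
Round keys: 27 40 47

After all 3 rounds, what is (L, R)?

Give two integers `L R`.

Answer: 121 45

Derivation:
Round 1 (k=27): L=134 R=19
Round 2 (k=40): L=19 R=121
Round 3 (k=47): L=121 R=45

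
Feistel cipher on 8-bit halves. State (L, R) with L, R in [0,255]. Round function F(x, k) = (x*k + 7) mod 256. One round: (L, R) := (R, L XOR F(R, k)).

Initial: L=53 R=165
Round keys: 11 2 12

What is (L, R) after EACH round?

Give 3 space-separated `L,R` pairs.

Round 1 (k=11): L=165 R=43
Round 2 (k=2): L=43 R=248
Round 3 (k=12): L=248 R=140

Answer: 165,43 43,248 248,140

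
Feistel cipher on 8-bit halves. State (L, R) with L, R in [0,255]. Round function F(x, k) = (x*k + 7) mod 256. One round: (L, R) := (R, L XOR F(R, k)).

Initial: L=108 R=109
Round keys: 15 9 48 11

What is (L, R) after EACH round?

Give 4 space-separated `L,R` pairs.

Answer: 109,6 6,80 80,1 1,66

Derivation:
Round 1 (k=15): L=109 R=6
Round 2 (k=9): L=6 R=80
Round 3 (k=48): L=80 R=1
Round 4 (k=11): L=1 R=66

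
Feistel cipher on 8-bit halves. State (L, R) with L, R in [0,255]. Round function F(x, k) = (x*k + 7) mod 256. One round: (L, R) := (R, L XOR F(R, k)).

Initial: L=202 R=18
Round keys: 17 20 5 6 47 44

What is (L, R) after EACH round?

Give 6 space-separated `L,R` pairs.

Round 1 (k=17): L=18 R=243
Round 2 (k=20): L=243 R=17
Round 3 (k=5): L=17 R=175
Round 4 (k=6): L=175 R=48
Round 5 (k=47): L=48 R=120
Round 6 (k=44): L=120 R=151

Answer: 18,243 243,17 17,175 175,48 48,120 120,151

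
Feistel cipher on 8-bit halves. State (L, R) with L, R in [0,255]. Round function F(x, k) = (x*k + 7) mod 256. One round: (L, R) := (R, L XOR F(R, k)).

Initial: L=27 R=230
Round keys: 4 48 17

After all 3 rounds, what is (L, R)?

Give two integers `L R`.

Answer: 33 188

Derivation:
Round 1 (k=4): L=230 R=132
Round 2 (k=48): L=132 R=33
Round 3 (k=17): L=33 R=188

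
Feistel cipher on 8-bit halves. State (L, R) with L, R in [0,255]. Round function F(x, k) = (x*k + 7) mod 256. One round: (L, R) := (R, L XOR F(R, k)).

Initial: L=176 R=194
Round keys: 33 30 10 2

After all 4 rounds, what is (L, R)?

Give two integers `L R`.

Round 1 (k=33): L=194 R=185
Round 2 (k=30): L=185 R=119
Round 3 (k=10): L=119 R=20
Round 4 (k=2): L=20 R=88

Answer: 20 88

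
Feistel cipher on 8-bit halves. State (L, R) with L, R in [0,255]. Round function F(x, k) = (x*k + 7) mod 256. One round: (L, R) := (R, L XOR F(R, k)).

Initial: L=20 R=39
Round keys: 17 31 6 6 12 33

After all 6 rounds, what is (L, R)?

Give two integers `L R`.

Answer: 242 94

Derivation:
Round 1 (k=17): L=39 R=138
Round 2 (k=31): L=138 R=154
Round 3 (k=6): L=154 R=41
Round 4 (k=6): L=41 R=103
Round 5 (k=12): L=103 R=242
Round 6 (k=33): L=242 R=94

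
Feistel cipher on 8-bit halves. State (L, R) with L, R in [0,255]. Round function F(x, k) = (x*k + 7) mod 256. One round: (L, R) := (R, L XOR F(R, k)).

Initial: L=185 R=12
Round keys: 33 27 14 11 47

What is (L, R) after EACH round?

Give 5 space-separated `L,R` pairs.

Round 1 (k=33): L=12 R=42
Round 2 (k=27): L=42 R=121
Round 3 (k=14): L=121 R=143
Round 4 (k=11): L=143 R=85
Round 5 (k=47): L=85 R=45

Answer: 12,42 42,121 121,143 143,85 85,45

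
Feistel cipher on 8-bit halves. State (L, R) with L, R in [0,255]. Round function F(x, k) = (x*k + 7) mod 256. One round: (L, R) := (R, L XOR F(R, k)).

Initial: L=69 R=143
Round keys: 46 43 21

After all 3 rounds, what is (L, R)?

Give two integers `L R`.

Answer: 212 151

Derivation:
Round 1 (k=46): L=143 R=252
Round 2 (k=43): L=252 R=212
Round 3 (k=21): L=212 R=151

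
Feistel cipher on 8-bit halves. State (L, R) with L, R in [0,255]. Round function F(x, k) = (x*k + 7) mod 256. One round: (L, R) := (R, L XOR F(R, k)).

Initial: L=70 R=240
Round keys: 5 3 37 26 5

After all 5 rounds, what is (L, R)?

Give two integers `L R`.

Round 1 (k=5): L=240 R=241
Round 2 (k=3): L=241 R=42
Round 3 (k=37): L=42 R=232
Round 4 (k=26): L=232 R=189
Round 5 (k=5): L=189 R=80

Answer: 189 80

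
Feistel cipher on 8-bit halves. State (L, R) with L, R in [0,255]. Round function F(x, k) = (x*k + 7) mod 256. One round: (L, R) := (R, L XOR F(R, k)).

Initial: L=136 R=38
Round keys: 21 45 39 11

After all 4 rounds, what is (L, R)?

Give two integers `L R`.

Answer: 140 93

Derivation:
Round 1 (k=21): L=38 R=173
Round 2 (k=45): L=173 R=86
Round 3 (k=39): L=86 R=140
Round 4 (k=11): L=140 R=93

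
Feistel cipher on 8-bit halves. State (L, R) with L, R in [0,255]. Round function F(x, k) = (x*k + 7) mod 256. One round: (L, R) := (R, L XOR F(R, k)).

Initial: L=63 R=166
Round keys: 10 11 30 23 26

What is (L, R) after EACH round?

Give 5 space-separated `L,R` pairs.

Answer: 166,188 188,189 189,145 145,179 179,164

Derivation:
Round 1 (k=10): L=166 R=188
Round 2 (k=11): L=188 R=189
Round 3 (k=30): L=189 R=145
Round 4 (k=23): L=145 R=179
Round 5 (k=26): L=179 R=164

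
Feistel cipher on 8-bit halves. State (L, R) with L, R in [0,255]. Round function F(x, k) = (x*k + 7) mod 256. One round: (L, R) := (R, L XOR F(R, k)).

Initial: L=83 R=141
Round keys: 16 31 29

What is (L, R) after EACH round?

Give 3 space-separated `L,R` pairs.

Answer: 141,132 132,142 142,153

Derivation:
Round 1 (k=16): L=141 R=132
Round 2 (k=31): L=132 R=142
Round 3 (k=29): L=142 R=153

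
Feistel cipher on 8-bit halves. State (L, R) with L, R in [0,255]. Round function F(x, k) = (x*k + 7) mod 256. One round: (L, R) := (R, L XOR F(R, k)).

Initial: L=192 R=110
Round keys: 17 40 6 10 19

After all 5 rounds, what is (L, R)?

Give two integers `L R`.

Round 1 (k=17): L=110 R=149
Round 2 (k=40): L=149 R=33
Round 3 (k=6): L=33 R=88
Round 4 (k=10): L=88 R=86
Round 5 (k=19): L=86 R=49

Answer: 86 49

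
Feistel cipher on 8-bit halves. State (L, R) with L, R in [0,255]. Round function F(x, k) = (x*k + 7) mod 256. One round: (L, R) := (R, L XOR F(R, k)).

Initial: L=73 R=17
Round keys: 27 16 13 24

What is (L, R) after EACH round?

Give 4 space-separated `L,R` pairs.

Answer: 17,155 155,166 166,238 238,241

Derivation:
Round 1 (k=27): L=17 R=155
Round 2 (k=16): L=155 R=166
Round 3 (k=13): L=166 R=238
Round 4 (k=24): L=238 R=241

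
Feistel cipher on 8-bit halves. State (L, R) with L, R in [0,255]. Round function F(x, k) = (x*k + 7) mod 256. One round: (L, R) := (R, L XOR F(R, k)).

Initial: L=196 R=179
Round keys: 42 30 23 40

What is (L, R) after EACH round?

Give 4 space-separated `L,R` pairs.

Round 1 (k=42): L=179 R=161
Round 2 (k=30): L=161 R=86
Round 3 (k=23): L=86 R=96
Round 4 (k=40): L=96 R=81

Answer: 179,161 161,86 86,96 96,81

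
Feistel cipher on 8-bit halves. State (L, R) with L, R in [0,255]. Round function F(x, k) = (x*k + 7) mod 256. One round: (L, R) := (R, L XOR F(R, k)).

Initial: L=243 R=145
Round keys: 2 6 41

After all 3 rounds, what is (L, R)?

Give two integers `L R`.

Answer: 178 83

Derivation:
Round 1 (k=2): L=145 R=218
Round 2 (k=6): L=218 R=178
Round 3 (k=41): L=178 R=83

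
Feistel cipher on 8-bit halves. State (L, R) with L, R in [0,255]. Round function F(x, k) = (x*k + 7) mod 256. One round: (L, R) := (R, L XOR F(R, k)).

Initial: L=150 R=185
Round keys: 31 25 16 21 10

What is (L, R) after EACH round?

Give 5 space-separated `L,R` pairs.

Answer: 185,248 248,134 134,159 159,148 148,80

Derivation:
Round 1 (k=31): L=185 R=248
Round 2 (k=25): L=248 R=134
Round 3 (k=16): L=134 R=159
Round 4 (k=21): L=159 R=148
Round 5 (k=10): L=148 R=80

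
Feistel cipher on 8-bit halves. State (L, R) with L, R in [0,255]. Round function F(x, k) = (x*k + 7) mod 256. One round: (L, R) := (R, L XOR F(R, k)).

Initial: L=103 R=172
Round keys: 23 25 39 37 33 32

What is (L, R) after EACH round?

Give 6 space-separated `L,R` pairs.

Round 1 (k=23): L=172 R=28
Round 2 (k=25): L=28 R=111
Round 3 (k=39): L=111 R=236
Round 4 (k=37): L=236 R=76
Round 5 (k=33): L=76 R=63
Round 6 (k=32): L=63 R=171

Answer: 172,28 28,111 111,236 236,76 76,63 63,171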